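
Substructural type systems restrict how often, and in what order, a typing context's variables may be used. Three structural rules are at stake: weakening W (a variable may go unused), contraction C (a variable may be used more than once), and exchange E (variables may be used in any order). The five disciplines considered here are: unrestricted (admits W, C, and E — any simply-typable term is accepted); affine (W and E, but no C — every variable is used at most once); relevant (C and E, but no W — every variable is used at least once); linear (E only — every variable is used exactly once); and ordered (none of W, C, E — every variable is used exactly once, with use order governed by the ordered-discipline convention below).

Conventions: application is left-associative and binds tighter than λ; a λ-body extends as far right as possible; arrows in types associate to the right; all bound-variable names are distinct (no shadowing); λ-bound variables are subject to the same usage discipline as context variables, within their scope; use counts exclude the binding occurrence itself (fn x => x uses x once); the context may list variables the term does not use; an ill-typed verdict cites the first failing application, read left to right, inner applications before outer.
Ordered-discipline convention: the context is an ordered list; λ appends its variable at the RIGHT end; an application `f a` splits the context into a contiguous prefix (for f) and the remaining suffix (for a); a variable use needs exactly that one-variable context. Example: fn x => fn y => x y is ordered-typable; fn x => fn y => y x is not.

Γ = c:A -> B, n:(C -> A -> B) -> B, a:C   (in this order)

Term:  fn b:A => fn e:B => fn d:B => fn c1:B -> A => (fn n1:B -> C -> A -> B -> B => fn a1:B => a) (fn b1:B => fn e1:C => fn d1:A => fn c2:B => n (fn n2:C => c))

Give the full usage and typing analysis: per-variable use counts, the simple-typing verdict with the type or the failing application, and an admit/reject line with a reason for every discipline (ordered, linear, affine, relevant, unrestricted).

variable uses: c: 1×, n: 1×, a: 1×, b (bound): 0×, e (bound): 0×, d (bound): 0×, c1 (bound): 0×, n1 (bound): 0×, a1 (bound): 0×, b1 (bound): 0×, e1 (bound): 0×, d1 (bound): 0×, c2 (bound): 0×, n2 (bound): 0×
uses in reading order: a, n, c
typing: well-typed — term : A -> B -> B -> (B -> A) -> B -> C
ordered: ✗, unused: b, e, d, c1, n1, a1, b1, e1, d1, c2, n2 — weakening required
linear: ✗, unused: b, e, d, c1, n1, a1, b1, e1, d1, c2, n2 — weakening required
affine: ✓, c, n, a, b, e, d, c1, n1, a1, b1, e1, d1, c2, n2: no repeats, contraction unneeded
relevant: ✗, unused: b, e, d, c1, n1, a1, b1, e1, d1, c2, n2 — weakening required
unrestricted: ✓, well-typed at A -> B -> B -> (B -> A) -> B -> C; no restrictions here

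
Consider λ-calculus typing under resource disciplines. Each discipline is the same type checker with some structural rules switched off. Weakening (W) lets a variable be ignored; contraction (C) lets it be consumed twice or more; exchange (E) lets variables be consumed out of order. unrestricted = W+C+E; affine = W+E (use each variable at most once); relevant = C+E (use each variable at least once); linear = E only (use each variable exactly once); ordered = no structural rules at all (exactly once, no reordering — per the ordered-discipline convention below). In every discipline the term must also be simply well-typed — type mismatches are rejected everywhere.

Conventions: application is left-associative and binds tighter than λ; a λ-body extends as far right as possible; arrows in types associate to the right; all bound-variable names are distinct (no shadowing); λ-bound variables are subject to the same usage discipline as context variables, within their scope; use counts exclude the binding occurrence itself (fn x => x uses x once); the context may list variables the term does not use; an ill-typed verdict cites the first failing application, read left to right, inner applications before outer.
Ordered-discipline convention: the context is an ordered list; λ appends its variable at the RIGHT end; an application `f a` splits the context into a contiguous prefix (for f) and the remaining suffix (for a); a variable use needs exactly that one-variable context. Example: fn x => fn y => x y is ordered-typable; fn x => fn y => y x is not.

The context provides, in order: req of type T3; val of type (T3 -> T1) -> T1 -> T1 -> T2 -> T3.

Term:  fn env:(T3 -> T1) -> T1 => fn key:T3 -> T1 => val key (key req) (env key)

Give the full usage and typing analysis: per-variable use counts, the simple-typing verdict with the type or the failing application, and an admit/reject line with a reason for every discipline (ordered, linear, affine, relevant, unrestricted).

use counts: req: 1; val: 1; env [bound]: 1; key [bound]: 3
left-to-right use order: val, key, key, req, env, key
typing: ✓ — ((T3 -> T1) -> T1) -> (T3 -> T1) -> T2 -> T3
ordered: ✗ — needs contraction — key ×3
linear: ✗ — needs contraction — key ×3
affine: ✗ — needs contraction — key ×3
relevant: ✓ — every one of req, val, env, key appears
unrestricted: ✓ — simply typable at ((T3 -> T1) -> T1) -> (T3 -> T1) -> T2 -> T3; W, C, E all held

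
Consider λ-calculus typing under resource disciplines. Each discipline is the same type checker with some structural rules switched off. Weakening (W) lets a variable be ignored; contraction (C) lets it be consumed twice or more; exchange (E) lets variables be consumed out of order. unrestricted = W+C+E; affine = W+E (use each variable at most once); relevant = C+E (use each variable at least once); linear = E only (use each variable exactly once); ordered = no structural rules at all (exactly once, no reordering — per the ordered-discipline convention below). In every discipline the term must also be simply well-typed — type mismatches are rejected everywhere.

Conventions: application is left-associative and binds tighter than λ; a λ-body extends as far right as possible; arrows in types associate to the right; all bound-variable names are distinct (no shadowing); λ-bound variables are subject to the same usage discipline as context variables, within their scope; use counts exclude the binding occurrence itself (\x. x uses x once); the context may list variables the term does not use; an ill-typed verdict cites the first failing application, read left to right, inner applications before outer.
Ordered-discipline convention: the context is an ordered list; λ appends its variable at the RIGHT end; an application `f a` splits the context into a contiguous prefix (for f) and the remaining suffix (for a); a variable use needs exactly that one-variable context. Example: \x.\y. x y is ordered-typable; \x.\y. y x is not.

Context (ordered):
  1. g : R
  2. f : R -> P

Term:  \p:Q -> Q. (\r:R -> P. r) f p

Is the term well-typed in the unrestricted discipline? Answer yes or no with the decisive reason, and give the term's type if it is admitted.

no — a type mismatch blocks all five
counts: g=0; f=1; p (λ-bound)=1; r (λ-bound)=1
use order (left to right): r, f, p
typing: ill-typed: an application expects R but receives Q -> Q
all disciplines: ordered ✗; linear ✗; affine ✗; relevant ✗; unrestricted ✗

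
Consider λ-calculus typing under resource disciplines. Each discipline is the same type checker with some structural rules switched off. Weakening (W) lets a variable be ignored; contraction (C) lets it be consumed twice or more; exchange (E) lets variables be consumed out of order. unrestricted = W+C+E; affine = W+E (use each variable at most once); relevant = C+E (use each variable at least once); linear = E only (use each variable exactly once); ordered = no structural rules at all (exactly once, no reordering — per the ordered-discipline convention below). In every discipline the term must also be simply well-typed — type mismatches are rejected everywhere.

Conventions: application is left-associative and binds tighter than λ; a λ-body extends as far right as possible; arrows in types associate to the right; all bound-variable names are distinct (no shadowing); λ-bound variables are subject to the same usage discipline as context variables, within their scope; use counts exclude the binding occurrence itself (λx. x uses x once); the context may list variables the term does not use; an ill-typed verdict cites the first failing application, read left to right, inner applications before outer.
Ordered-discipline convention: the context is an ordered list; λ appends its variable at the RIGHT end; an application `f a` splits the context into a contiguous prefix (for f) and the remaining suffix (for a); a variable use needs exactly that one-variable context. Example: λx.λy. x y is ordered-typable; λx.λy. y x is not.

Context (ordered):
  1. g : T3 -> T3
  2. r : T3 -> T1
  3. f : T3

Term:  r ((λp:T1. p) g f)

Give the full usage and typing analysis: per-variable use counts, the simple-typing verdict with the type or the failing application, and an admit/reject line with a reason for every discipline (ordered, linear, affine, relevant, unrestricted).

counts: g: 1×; r: 1×; f: 1×; p [bound]: 1×
use order (left to right): r, p, g, f
typing: ill-typed: an argument T3 -> T3 mismatches the expected T1
ordered: ✗ — a type mismatch blocks all five
linear: ✗ — the type mismatch rejects it
affine: ✗ — not simply typable
relevant: ✗ — fails simple typing
unrestricted: ✗ — a type mismatch blocks all five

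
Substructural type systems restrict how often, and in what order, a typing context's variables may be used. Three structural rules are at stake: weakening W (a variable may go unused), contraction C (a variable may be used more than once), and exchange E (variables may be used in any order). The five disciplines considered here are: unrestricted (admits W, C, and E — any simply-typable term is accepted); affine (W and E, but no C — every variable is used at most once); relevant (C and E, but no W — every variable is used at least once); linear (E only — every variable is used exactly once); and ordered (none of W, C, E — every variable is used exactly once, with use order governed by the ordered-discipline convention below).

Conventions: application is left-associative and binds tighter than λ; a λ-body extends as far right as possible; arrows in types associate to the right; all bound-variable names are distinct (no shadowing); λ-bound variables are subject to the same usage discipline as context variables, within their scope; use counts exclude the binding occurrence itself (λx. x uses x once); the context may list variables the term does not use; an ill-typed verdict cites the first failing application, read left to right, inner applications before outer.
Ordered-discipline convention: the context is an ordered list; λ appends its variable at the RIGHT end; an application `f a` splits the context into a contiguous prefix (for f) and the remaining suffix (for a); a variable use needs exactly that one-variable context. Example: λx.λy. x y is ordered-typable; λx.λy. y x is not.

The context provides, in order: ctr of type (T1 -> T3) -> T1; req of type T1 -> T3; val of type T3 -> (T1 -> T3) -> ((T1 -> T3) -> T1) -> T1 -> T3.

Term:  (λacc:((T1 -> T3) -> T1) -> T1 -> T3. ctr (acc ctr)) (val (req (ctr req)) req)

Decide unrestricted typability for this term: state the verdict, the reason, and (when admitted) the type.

yes — well-typed at T1; no restrictions here; term : T1
counts: ctr: 3×; req: 3×; val: 1×; acc (bound): 1×
left-to-right use order: ctr, acc, ctr, val, req, ctr, req, req
typing: well-typed — term : T1
across the five disciplines: ordered ✗ · linear ✗ · affine ✗ · relevant ✓ · unrestricted ✓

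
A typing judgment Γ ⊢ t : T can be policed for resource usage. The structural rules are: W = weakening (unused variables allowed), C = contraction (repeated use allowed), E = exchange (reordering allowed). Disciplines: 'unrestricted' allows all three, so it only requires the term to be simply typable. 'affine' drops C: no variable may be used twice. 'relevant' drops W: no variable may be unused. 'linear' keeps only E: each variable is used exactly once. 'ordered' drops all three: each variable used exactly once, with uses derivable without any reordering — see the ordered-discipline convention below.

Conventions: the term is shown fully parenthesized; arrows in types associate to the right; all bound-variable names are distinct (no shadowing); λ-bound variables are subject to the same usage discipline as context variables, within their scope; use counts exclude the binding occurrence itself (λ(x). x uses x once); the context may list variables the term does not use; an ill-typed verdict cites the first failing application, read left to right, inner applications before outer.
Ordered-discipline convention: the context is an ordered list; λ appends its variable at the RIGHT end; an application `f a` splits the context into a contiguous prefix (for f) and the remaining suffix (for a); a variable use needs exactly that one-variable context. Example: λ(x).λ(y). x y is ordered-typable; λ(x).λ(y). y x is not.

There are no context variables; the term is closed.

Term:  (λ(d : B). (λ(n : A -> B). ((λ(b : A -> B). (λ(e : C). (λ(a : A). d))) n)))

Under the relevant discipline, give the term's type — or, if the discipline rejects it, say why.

not well-typed under relevant — b, e, a left unused
variable uses: d (bound)=1, n (bound)=1, b (bound)=0, e (bound)=0, a (bound)=0
uses in reading order: d, n
typing: ✓ — B -> (A -> B) -> C -> A -> B
all disciplines: ordered ✗; linear ✗; affine ✓; relevant ✗; unrestricted ✓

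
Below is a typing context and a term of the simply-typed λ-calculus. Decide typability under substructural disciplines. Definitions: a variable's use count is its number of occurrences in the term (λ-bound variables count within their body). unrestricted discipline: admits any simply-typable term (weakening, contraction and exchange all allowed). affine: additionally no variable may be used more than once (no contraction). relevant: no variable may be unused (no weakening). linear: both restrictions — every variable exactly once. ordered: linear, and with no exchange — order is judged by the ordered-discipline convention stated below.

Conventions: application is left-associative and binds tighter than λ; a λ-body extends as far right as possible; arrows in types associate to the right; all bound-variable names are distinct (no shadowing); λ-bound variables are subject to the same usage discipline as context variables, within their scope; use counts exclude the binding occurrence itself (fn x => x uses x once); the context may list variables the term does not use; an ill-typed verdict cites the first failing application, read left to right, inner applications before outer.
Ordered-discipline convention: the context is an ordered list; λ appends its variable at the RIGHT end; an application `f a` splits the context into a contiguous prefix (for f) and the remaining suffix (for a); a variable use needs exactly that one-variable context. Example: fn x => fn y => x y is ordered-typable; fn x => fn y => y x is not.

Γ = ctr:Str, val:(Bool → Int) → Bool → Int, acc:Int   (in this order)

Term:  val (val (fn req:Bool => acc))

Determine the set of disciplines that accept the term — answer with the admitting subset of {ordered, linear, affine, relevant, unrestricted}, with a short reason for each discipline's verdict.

admitted in: unrestricted
counts: ctr=0, val=2, acc=1, req [bound]=0
use order (left to right): val, val, acc
typing: well-typed at Bool → Int
ordered: ✗, uses contraction: val ×2; needs weakening: ctr, req unused
linear: ✗, uses contraction: val ×2; needs weakening: ctr, req unused
affine: ✗, uses contraction: val ×2
relevant: ✗, needs weakening: ctr, req unused
unrestricted: ✓, simply typable at Bool → Int; W, C, E all held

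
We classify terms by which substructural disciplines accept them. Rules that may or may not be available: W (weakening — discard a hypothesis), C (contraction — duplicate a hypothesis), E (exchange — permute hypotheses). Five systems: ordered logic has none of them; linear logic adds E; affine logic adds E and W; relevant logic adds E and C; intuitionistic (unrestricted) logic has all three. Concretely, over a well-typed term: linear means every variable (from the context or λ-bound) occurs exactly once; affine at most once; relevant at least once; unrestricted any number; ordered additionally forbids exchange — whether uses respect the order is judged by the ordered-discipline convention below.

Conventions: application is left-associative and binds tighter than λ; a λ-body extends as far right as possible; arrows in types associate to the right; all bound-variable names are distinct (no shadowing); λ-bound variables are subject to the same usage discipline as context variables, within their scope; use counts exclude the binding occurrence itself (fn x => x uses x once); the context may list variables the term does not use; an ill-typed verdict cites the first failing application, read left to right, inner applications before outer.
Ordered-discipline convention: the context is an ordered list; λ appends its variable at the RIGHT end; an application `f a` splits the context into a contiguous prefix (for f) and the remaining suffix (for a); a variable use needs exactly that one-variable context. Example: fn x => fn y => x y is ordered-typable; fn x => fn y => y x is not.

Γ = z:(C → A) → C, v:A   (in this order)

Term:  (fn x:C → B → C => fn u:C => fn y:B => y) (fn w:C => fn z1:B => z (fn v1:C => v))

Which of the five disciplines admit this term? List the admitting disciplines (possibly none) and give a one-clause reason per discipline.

admitted in: affine, unrestricted
use counts: z ×1, v ×1, x (bound) ×0, u (bound) ×0, y (bound) ×1, w (bound) ×0, z1 (bound) ×0, v1 (bound) ×0
order of uses: y, z, v
typing: well-typed — term : C → B → B
ordered ✗ (x, u, w, z1, v1 left unused)
linear ✗ (x, u, w, z1, v1 left unused)
affine ✓ (z, v, x, u, y, w, z1, v1: no repeats, contraction unneeded)
relevant ✗ (x, u, w, z1, v1 left unused)
unrestricted ✓ (type-checks (C → B → B) and nothing is barred)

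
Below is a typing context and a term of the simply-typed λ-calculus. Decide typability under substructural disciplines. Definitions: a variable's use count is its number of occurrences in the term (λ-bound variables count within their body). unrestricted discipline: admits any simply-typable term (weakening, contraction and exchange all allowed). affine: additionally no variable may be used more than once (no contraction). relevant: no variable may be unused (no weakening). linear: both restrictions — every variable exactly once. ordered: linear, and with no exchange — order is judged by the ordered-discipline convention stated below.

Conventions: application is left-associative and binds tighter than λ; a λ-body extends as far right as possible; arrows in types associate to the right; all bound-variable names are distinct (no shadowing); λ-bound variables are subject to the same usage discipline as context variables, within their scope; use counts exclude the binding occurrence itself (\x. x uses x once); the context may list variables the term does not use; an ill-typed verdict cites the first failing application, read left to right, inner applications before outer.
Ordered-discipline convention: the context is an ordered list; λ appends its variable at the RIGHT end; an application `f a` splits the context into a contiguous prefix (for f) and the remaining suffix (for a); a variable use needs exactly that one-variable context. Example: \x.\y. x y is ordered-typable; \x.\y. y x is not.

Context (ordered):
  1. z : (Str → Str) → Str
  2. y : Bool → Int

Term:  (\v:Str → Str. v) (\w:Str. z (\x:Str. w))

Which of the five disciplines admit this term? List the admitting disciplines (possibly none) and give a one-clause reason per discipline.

admitting disciplines: affine, unrestricted
usage: z ×1; y ×0; v (λ-bound) ×1; w (λ-bound) ×1; x (λ-bound) ×0
uses in reading order: v, z, w
typing: ✓ — Str → Str
ordered: ✗, needs weakening: y, x unused
linear: ✗, needs weakening: y, x unused
affine: ✓, z, y, v, w, x: no repeats, contraction unneeded
relevant: ✗, needs weakening: y, x unused
unrestricted: ✓, typability at Str → Str is all that's needed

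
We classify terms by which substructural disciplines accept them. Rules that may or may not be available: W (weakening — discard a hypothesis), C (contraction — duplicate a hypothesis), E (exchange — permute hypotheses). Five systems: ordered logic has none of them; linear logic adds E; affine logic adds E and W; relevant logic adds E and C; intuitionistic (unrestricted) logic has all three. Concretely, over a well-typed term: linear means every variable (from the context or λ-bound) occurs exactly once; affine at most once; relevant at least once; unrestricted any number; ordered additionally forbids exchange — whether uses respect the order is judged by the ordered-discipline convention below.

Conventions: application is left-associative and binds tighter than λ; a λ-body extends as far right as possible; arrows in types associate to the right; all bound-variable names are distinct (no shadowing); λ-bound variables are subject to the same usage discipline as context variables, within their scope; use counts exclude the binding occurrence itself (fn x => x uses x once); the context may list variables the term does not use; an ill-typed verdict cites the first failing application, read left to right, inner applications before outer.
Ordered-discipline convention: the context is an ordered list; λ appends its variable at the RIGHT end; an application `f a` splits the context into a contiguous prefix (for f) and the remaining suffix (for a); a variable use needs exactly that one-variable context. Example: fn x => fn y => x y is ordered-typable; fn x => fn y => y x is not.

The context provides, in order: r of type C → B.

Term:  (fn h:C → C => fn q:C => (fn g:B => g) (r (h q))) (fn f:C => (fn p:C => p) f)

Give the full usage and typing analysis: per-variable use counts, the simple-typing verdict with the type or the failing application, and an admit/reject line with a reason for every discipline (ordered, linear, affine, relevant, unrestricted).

usage: r: 1×, h [bound]: 1×, q [bound]: 1×, g [bound]: 1×, f [bound]: 1×, p [bound]: 1×
order of uses: g, r, h, q, p, f
typing: the term checks, with type C → B
ordered ✓ (one use each (r, h, q, g, f, p); ordered split holds)
linear ✓ (each of r, h, q, g, f, p used exactly once)
affine ✓ (at most one use each (r, h, q, g, f, p))
relevant ✓ (every one of r, h, q, g, f, p appears)
unrestricted ✓ (type-checks (C → B) and nothing is barred)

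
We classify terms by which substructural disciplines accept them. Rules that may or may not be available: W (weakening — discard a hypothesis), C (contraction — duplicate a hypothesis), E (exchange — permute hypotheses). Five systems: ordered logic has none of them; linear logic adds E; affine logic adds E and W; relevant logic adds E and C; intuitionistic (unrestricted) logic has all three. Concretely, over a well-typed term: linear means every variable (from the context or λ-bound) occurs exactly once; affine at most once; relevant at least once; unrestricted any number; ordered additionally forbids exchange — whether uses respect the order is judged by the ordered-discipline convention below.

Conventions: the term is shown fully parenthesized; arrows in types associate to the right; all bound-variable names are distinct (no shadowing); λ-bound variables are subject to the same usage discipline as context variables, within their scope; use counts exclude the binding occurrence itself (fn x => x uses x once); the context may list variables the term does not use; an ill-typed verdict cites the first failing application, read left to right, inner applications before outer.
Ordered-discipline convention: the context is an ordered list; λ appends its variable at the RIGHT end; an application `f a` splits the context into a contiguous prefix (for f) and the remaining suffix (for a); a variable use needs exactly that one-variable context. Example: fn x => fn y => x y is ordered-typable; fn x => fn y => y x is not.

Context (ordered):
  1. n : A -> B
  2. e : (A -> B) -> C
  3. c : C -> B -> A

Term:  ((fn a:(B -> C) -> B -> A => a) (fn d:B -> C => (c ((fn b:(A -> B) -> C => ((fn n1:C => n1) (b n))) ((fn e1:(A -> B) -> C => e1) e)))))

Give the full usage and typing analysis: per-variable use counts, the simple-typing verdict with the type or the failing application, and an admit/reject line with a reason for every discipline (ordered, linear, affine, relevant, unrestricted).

variable uses: n: 1, e: 1, c: 1, a (bound): 1, d (bound): 0, b (bound): 1, n1 (bound): 1, e1 (bound): 1
use order (left to right): a, c, n1, b, n, e1, e
typing: the term checks, with type (B -> C) -> B -> A
ordered: ✗, unused: d — weakening required
linear: ✗, unused: d — weakening required
affine: ✓, no duplicate uses among n, e, c, a, d, b, n1, e1
relevant: ✗, unused: d — weakening required
unrestricted: ✓, simply typable at (B -> C) -> B -> A; W, C, E all held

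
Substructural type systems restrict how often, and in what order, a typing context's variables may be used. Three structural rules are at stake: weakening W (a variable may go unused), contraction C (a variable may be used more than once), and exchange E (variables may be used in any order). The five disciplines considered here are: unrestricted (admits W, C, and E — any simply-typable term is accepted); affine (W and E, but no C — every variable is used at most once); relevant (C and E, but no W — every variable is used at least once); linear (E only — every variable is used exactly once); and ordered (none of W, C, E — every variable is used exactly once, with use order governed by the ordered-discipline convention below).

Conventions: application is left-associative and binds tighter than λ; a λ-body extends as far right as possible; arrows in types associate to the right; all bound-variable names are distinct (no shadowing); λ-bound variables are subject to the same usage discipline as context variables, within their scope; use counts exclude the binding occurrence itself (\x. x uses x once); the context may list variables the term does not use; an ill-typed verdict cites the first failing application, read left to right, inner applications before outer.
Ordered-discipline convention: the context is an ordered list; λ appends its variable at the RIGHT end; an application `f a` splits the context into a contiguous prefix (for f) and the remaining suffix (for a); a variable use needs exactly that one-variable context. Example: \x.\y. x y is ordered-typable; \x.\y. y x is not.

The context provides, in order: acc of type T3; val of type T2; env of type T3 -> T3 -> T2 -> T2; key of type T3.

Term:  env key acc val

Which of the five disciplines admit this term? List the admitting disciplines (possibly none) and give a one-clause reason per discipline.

accepted by: linear, affine, relevant, unrestricted
variable uses: acc ×1, val ×1, env ×1, key ×1
uses in reading order: env, key, acc, val
typing: the term checks, with type T2
ordered ✗ (use order env, key, acc, val needs exchange)
linear ✓ (exactly-once usage across acc, val, env, key)
affine ✓ (at most one use each (acc, val, env, key))
relevant ✓ (every one of acc, val, env, key appears)
unrestricted ✓ (simply typable at T2; W, C, E all held)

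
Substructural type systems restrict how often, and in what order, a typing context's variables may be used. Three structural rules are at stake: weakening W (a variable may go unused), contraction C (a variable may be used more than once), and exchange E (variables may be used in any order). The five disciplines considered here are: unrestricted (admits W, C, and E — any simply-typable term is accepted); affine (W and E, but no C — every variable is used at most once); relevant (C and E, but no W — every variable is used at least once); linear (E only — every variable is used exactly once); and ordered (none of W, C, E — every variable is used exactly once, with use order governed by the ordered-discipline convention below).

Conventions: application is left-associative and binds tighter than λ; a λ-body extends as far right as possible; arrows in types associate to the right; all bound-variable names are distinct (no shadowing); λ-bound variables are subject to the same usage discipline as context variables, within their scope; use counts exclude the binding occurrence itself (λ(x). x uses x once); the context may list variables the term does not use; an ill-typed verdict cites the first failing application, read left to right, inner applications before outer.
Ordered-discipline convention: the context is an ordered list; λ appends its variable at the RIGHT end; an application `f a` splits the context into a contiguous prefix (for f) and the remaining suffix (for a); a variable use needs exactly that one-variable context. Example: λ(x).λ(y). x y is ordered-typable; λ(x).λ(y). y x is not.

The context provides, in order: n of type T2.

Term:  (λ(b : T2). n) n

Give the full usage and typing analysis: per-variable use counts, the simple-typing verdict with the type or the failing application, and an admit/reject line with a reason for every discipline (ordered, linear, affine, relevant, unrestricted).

counts: n: 2×, b (λ-bound): 0×
left-to-right use order: n, n
typing: well-typed at T2
ordered: ✗, repeated use of n ×2; b never used (weakening)
linear: ✗, repeated use of n ×2; b never used (weakening)
affine: ✗, repeated use of n ×2
relevant: ✗, b never used (weakening)
unrestricted: ✓, simply typable at T2; W, C, E all held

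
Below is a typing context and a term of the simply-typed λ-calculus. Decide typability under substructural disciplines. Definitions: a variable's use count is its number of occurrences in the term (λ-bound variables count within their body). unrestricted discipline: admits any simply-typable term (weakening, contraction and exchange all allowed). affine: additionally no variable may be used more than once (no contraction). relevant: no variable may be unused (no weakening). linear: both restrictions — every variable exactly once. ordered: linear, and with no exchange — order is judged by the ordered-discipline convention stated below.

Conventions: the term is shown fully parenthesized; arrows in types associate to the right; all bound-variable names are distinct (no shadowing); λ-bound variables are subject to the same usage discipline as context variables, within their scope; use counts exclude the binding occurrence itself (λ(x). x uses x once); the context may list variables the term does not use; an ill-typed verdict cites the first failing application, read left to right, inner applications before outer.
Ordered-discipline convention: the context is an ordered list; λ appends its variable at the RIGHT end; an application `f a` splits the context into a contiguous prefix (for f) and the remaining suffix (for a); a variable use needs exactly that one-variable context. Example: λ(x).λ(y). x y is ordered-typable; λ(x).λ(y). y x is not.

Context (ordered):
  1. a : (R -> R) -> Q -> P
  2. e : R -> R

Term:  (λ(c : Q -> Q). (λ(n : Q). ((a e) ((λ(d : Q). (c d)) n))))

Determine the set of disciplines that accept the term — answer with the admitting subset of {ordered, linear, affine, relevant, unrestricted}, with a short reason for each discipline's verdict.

accepted by: ordered, linear, affine, relevant, unrestricted
counts: a=1; e=1; c (λ-bound)=1; n (λ-bound)=1; d (λ-bound)=1
use order (left to right): a, e, c, d, n
typing: well-typed — term : (Q -> Q) -> Q -> P
ordered: ✓ — single-use (a, e, c, n, d), ordered derivation ok
linear: ✓ — a, e, c, n, d: one use apiece
affine: ✓ — none of a, e, c, n, d used more than once
relevant: ✓ — none of a, e, c, n, d goes unused
unrestricted: ✓ — well-typed at (Q -> Q) -> Q -> P; no restrictions here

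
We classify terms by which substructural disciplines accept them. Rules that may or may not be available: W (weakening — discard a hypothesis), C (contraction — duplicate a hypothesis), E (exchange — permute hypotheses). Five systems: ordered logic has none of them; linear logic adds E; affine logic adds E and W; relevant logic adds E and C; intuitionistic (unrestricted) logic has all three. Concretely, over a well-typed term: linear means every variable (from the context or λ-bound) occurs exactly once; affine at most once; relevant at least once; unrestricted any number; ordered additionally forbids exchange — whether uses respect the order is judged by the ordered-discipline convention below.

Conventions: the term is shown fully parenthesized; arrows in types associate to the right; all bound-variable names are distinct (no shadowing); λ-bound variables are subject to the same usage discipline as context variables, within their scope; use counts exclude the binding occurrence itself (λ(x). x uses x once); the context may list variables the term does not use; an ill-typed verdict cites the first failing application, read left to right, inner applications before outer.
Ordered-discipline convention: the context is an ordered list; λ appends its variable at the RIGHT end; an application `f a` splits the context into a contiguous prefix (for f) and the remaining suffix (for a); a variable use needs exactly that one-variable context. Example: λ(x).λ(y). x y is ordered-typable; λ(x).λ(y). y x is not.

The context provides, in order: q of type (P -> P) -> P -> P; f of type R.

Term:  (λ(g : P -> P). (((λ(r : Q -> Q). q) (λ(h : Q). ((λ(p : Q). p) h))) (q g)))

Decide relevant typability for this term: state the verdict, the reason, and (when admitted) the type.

no — f, r left unused
usage: q ×2, f ×0, g (λ-bound) ×1, r (λ-bound) ×0, h (λ-bound) ×1, p (λ-bound) ×1
left-to-right use order: q, p, h, q, g
typing: well-typed at (P -> P) -> P -> P
per-discipline verdicts: ordered ✗ | linear ✗ | affine ✗ | relevant ✗ | unrestricted ✓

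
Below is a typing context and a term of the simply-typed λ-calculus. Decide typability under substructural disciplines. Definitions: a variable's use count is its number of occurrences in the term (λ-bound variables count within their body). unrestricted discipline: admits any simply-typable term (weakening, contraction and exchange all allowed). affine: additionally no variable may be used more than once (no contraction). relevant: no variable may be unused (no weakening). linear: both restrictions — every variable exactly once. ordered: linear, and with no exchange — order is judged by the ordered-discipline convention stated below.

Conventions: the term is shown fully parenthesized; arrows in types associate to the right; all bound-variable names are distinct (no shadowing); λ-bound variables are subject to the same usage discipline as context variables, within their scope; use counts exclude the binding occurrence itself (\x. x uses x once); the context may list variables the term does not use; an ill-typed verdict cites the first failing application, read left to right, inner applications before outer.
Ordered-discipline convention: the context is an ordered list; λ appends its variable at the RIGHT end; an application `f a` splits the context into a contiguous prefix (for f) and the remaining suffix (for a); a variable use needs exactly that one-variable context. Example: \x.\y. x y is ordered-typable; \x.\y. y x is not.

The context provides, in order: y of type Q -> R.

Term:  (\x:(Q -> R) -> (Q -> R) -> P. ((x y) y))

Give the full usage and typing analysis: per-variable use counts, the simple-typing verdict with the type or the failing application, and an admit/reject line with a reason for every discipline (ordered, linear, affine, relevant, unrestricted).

counts: y ×2; x (bound) ×1
order of uses: x, y, y
typing: the term checks, with type ((Q -> R) -> (Q -> R) -> P) -> P
ordered: ✗ — uses contraction: y ×2
linear: ✗ — uses contraction: y ×2
affine: ✗ — uses contraction: y ×2
relevant: ✓ — every one of y, x appears
unrestricted: ✓ — typability at ((Q -> R) -> (Q -> R) -> P) -> P is all that's needed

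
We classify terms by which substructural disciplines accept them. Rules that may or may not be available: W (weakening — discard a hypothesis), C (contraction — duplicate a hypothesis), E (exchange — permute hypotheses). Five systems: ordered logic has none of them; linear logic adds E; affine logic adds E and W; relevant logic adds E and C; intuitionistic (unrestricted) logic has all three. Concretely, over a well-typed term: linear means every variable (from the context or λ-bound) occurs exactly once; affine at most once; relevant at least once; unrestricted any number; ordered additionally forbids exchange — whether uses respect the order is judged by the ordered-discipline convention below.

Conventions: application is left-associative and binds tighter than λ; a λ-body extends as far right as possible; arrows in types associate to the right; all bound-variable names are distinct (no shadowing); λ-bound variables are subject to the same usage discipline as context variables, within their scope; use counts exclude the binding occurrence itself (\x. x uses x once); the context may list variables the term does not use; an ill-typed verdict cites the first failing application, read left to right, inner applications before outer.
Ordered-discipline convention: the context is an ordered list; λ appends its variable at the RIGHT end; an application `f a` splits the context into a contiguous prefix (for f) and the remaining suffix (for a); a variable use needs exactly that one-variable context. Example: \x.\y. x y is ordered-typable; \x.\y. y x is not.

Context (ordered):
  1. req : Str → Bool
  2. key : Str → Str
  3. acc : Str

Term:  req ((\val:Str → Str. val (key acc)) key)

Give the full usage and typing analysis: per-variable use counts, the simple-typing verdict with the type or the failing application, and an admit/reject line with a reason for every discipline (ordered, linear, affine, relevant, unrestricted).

usage: req: 1×, key: 2×, acc: 1×, val [bound]: 1×
use order (left to right): req, val, key, acc, key
typing: the term checks, with type Bool
ordered: ✗ — uses contraction: key ×2
linear: ✗ — uses contraction: key ×2
affine: ✗ — uses contraction: key ×2
relevant: ✓ — every one of req, key, acc, val appears
unrestricted: ✓ — well-typed at Bool; no restrictions here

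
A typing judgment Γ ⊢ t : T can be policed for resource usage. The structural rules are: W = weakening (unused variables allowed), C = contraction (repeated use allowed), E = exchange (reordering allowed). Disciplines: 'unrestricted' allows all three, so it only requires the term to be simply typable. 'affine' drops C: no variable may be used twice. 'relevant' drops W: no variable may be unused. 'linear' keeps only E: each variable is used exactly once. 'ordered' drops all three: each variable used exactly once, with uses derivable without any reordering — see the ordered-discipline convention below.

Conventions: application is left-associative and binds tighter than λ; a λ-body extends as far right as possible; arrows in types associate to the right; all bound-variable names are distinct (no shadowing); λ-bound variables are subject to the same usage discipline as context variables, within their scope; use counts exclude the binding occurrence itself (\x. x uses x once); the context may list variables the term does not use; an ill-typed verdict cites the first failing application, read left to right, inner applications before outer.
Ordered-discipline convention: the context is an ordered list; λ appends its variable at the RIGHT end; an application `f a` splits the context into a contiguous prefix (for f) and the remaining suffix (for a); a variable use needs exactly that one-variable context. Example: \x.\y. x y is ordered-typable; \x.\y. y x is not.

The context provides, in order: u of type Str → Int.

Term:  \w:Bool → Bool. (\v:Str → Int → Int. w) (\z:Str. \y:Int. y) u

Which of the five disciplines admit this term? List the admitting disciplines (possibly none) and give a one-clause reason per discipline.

admitting disciplines: none
counts: u: 1×, w [bound]: 1×, v [bound]: 0×, z [bound]: 0×, y [bound]: 1×
use order (left to right): w, y, u
typing: ill-typed: argument of type Str → Int where Bool is required
ordered ✗ (a type mismatch blocks all five)
linear ✗ (the type mismatch rejects it)
affine ✗ (not simply typable)
relevant ✗ (fails simple typing)
unrestricted ✗ (a type mismatch blocks all five)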